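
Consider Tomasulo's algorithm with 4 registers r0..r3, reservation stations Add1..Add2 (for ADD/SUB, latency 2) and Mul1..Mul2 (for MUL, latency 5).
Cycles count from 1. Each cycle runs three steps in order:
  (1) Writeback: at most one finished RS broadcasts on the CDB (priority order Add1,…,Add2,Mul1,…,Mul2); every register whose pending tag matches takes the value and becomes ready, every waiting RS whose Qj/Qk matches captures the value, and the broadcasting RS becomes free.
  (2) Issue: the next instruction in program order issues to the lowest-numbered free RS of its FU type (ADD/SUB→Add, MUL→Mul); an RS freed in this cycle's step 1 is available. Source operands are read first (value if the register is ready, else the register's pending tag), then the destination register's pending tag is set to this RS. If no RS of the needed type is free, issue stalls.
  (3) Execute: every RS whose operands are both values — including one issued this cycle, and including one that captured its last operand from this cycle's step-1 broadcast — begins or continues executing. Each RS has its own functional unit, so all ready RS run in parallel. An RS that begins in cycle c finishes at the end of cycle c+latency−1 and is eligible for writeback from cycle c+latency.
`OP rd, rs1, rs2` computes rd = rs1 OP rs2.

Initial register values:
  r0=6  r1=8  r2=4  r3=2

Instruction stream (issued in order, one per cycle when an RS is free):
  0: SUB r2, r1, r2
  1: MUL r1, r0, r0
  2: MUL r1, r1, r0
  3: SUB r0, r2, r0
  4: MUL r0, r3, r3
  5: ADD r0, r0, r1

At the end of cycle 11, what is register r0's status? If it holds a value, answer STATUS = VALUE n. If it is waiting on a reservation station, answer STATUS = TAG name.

c1: issue SUB r2<-Add1 | r0:6,r1:8,r2:Add1,r3:2
c2: issue MUL r1<-Mul1 | r0:6,r1:Mul1,r2:Add1,r3:2
c3: CDB Add1=4; issue MUL r1<-Mul2 | r0:6,r1:Mul2,r2:4,r3:2
c4: issue SUB r0<-Add1 | r0:Add1,r1:Mul2,r2:4,r3:2
c5: stall | r0:Add1,r1:Mul2,r2:4,r3:2
c6: CDB Add1=-2; stall | r0:-2,r1:Mul2,r2:4,r3:2
c7: CDB Mul1=36; issue MUL r0<-Mul1 | r0:Mul1,r1:Mul2,r2:4,r3:2
c8: issue ADD r0<-Add1 | r0:Add1,r1:Mul2,r2:4,r3:2
c9: - | r0:Add1,r1:Mul2,r2:4,r3:2
c10: - | r0:Add1,r1:Mul2,r2:4,r3:2
c11: - | r0:Add1,r1:Mul2,r2:4,r3:2

STATUS = TAG Add1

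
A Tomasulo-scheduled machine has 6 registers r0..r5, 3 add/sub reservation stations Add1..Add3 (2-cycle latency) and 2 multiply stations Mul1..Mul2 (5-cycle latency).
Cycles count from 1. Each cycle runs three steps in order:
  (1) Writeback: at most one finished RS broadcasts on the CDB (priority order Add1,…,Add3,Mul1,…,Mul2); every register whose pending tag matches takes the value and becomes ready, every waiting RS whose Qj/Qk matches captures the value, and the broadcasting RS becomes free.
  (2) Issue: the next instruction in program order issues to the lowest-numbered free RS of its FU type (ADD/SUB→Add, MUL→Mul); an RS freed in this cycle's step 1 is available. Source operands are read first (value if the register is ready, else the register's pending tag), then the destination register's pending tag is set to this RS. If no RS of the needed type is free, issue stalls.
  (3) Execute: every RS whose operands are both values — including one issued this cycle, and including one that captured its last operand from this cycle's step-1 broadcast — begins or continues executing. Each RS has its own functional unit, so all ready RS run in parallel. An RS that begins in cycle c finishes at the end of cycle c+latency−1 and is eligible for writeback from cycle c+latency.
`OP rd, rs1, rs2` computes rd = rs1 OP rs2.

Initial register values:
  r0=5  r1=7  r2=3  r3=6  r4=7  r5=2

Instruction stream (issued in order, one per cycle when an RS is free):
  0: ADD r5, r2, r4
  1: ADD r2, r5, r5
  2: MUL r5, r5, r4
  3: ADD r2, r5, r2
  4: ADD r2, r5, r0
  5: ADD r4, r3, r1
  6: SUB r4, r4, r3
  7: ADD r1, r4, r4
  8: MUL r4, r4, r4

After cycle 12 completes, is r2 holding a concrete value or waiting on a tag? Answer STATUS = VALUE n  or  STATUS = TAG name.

cycle 1: issue ADD r5<-Add1 // r0:5,r1:7,r2:3,r3:6,r4:7,r5:Add1
cycle 2: issue ADD r2<-Add2 // r0:5,r1:7,r2:Add2,r3:6,r4:7,r5:Add1
cycle 3: CDB Add1=10; issue MUL r5<-Mul1 // r0:5,r1:7,r2:Add2,r3:6,r4:7,r5:Mul1
cycle 4: issue ADD r2<-Add1 // r0:5,r1:7,r2:Add1,r3:6,r4:7,r5:Mul1
cycle 5: CDB Add2=20; issue ADD r2<-Add2 // r0:5,r1:7,r2:Add2,r3:6,r4:7,r5:Mul1
cycle 6: issue ADD r4<-Add3 // r0:5,r1:7,r2:Add2,r3:6,r4:Add3,r5:Mul1
cycle 7: stall // r0:5,r1:7,r2:Add2,r3:6,r4:Add3,r5:Mul1
cycle 8: CDB Add3=13; issue SUB r4<-Add3 // r0:5,r1:7,r2:Add2,r3:6,r4:Add3,r5:Mul1
cycle 9: CDB Mul1=70; stall // r0:5,r1:7,r2:Add2,r3:6,r4:Add3,r5:70
cycle 10: CDB Add3=7; issue ADD r1<-Add3 // r0:5,r1:Add3,r2:Add2,r3:6,r4:7,r5:70
cycle 11: CDB Add1=90; issue MUL r4<-Mul1 // r0:5,r1:Add3,r2:Add2,r3:6,r4:Mul1,r5:70
cycle 12: CDB Add2=75 // r0:5,r1:Add3,r2:75,r3:6,r4:Mul1,r5:70

STATUS = VALUE 75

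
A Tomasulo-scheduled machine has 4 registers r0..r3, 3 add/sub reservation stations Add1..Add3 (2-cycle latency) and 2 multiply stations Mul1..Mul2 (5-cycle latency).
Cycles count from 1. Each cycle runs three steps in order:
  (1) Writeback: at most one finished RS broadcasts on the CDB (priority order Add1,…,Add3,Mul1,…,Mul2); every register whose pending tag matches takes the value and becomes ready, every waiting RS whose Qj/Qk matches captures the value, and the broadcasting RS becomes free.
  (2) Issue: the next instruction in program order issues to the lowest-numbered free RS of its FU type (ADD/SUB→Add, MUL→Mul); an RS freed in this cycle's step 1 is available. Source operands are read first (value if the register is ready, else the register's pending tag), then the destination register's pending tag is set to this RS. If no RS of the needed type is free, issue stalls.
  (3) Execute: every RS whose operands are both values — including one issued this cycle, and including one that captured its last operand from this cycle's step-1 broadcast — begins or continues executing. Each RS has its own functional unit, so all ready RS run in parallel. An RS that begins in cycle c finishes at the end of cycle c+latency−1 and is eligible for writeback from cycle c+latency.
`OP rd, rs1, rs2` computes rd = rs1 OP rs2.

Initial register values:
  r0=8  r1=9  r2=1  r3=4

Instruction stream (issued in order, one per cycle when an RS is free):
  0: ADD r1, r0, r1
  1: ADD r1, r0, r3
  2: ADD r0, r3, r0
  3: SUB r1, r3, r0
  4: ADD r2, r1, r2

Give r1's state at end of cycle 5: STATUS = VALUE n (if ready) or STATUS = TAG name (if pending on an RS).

cycle 1: issue ADD r1<-Add1 // r0:8,r1:Add1,r2:1,r3:4
cycle 2: issue ADD r1<-Add2 // r0:8,r1:Add2,r2:1,r3:4
cycle 3: CDB Add1=17; issue ADD r0<-Add1 // r0:Add1,r1:Add2,r2:1,r3:4
cycle 4: CDB Add2=12; issue SUB r1<-Add2 // r0:Add1,r1:Add2,r2:1,r3:4
cycle 5: CDB Add1=12; issue ADD r2<-Add1 // r0:12,r1:Add2,r2:Add1,r3:4

STATUS = TAG Add2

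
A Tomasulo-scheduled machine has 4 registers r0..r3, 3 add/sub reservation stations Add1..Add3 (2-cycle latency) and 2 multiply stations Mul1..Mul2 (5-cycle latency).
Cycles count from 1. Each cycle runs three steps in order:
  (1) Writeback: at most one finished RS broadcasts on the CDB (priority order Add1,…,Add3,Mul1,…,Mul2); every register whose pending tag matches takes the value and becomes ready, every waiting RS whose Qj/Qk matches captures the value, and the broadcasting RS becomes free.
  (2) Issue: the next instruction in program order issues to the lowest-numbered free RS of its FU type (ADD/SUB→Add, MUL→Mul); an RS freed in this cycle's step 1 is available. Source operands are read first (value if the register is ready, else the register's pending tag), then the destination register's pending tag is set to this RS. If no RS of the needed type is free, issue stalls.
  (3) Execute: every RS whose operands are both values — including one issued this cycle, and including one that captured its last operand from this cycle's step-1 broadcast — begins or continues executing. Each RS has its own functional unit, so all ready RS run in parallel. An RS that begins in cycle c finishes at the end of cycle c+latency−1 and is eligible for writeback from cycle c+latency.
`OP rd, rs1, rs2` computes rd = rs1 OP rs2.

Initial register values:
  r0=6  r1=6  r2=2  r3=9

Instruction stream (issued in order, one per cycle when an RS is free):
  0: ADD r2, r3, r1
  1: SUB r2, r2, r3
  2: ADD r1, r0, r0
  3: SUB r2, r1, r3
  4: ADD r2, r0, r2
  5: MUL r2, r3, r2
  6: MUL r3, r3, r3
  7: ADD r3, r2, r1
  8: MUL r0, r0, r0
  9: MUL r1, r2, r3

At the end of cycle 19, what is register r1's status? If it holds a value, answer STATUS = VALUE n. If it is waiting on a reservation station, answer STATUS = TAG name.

  c1: issue ADD r2<-Add1  regs: r0:6,r1:6,r2:Add1,r3:9
  c2: issue SUB r2<-Add2  regs: r0:6,r1:6,r2:Add2,r3:9
  c3: CDB Add1=15; issue ADD r1<-Add1  regs: r0:6,r1:Add1,r2:Add2,r3:9
  c4: issue SUB r2<-Add3  regs: r0:6,r1:Add1,r2:Add3,r3:9
  c5: CDB Add1=12; issue ADD r2<-Add1  regs: r0:6,r1:12,r2:Add1,r3:9
  c6: CDB Add2=6; issue MUL r2<-Mul1  regs: r0:6,r1:12,r2:Mul1,r3:9
  c7: CDB Add3=3; issue MUL r3<-Mul2  regs: r0:6,r1:12,r2:Mul1,r3:Mul2
  c8: issue ADD r3<-Add2  regs: r0:6,r1:12,r2:Mul1,r3:Add2
  c9: CDB Add1=9; stall  regs: r0:6,r1:12,r2:Mul1,r3:Add2
  c10: stall  regs: r0:6,r1:12,r2:Mul1,r3:Add2
  c11: stall  regs: r0:6,r1:12,r2:Mul1,r3:Add2
  c12: CDB Mul2=81; issue MUL r0<-Mul2  regs: r0:Mul2,r1:12,r2:Mul1,r3:Add2
  c13: stall  regs: r0:Mul2,r1:12,r2:Mul1,r3:Add2
  c14: CDB Mul1=81; issue MUL r1<-Mul1  regs: r0:Mul2,r1:Mul1,r2:81,r3:Add2
  c15: -  regs: r0:Mul2,r1:Mul1,r2:81,r3:Add2
  c16: CDB Add2=93  regs: r0:Mul2,r1:Mul1,r2:81,r3:93
  c17: CDB Mul2=36  regs: r0:36,r1:Mul1,r2:81,r3:93
  c18: -  regs: r0:36,r1:Mul1,r2:81,r3:93
  c19: -  regs: r0:36,r1:Mul1,r2:81,r3:93

STATUS = TAG Mul1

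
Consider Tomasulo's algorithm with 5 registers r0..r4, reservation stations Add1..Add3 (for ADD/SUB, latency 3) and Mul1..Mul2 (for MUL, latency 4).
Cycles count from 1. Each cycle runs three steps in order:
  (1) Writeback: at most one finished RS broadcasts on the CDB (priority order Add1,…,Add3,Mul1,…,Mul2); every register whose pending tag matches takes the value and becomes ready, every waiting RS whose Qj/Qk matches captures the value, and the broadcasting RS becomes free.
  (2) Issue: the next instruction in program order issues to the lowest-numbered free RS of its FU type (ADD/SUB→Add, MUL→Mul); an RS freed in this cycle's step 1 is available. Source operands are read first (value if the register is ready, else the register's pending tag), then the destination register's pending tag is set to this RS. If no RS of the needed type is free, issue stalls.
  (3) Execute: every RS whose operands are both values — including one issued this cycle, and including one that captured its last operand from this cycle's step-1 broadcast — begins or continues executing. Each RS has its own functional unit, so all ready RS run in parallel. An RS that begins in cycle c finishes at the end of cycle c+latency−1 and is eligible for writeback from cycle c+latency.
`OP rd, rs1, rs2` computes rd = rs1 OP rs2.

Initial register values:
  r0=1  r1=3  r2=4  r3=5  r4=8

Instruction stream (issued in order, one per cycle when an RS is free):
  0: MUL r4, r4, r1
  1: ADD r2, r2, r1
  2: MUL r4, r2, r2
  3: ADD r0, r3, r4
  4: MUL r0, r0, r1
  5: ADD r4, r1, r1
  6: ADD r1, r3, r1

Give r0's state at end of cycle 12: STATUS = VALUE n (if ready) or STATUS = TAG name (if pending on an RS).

  c1: issue MUL r4<-Mul1  regs: r0:1,r1:3,r2:4,r3:5,r4:Mul1
  c2: issue ADD r2<-Add1  regs: r0:1,r1:3,r2:Add1,r3:5,r4:Mul1
  c3: issue MUL r4<-Mul2  regs: r0:1,r1:3,r2:Add1,r3:5,r4:Mul2
  c4: issue ADD r0<-Add2  regs: r0:Add2,r1:3,r2:Add1,r3:5,r4:Mul2
  c5: CDB Add1=7; stall  regs: r0:Add2,r1:3,r2:7,r3:5,r4:Mul2
  c6: CDB Mul1=24; issue MUL r0<-Mul1  regs: r0:Mul1,r1:3,r2:7,r3:5,r4:Mul2
  c7: issue ADD r4<-Add1  regs: r0:Mul1,r1:3,r2:7,r3:5,r4:Add1
  c8: issue ADD r1<-Add3  regs: r0:Mul1,r1:Add3,r2:7,r3:5,r4:Add1
  c9: CDB Mul2=49  regs: r0:Mul1,r1:Add3,r2:7,r3:5,r4:Add1
  c10: CDB Add1=6  regs: r0:Mul1,r1:Add3,r2:7,r3:5,r4:6
  c11: CDB Add3=8  regs: r0:Mul1,r1:8,r2:7,r3:5,r4:6
  c12: CDB Add2=54  regs: r0:Mul1,r1:8,r2:7,r3:5,r4:6

STATUS = TAG Mul1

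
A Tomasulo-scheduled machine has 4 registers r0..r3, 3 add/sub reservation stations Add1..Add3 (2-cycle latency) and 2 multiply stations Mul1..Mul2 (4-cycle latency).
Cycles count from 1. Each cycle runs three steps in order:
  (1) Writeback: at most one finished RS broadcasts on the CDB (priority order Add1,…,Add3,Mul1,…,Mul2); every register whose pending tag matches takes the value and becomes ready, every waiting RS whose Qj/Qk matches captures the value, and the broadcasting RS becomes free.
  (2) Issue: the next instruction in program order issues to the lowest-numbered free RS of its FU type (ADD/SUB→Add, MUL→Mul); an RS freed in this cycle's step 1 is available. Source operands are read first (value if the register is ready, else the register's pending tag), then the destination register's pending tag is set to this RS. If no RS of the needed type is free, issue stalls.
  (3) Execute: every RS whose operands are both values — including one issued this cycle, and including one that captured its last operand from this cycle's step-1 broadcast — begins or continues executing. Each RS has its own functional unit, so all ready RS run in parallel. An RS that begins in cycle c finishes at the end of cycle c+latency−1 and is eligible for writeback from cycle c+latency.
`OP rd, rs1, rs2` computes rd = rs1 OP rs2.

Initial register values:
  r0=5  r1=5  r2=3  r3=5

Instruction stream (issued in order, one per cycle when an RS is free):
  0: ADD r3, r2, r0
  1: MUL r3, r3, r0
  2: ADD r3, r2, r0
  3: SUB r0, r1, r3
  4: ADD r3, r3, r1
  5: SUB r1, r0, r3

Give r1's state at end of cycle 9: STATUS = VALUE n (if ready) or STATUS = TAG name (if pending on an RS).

STATUS = TAG Add3

  c1: issue ADD r3<-Add1  regs: r0:5,r1:5,r2:3,r3:Add1
  c2: issue MUL r3<-Mul1  regs: r0:5,r1:5,r2:3,r3:Mul1
  c3: CDB Add1=8; issue ADD r3<-Add1  regs: r0:5,r1:5,r2:3,r3:Add1
  c4: issue SUB r0<-Add2  regs: r0:Add2,r1:5,r2:3,r3:Add1
  c5: CDB Add1=8; issue ADD r3<-Add1  regs: r0:Add2,r1:5,r2:3,r3:Add1
  c6: issue SUB r1<-Add3  regs: r0:Add2,r1:Add3,r2:3,r3:Add1
  c7: CDB Add1=13  regs: r0:Add2,r1:Add3,r2:3,r3:13
  c8: CDB Add2=-3  regs: r0:-3,r1:Add3,r2:3,r3:13
  c9: CDB Mul1=40  regs: r0:-3,r1:Add3,r2:3,r3:13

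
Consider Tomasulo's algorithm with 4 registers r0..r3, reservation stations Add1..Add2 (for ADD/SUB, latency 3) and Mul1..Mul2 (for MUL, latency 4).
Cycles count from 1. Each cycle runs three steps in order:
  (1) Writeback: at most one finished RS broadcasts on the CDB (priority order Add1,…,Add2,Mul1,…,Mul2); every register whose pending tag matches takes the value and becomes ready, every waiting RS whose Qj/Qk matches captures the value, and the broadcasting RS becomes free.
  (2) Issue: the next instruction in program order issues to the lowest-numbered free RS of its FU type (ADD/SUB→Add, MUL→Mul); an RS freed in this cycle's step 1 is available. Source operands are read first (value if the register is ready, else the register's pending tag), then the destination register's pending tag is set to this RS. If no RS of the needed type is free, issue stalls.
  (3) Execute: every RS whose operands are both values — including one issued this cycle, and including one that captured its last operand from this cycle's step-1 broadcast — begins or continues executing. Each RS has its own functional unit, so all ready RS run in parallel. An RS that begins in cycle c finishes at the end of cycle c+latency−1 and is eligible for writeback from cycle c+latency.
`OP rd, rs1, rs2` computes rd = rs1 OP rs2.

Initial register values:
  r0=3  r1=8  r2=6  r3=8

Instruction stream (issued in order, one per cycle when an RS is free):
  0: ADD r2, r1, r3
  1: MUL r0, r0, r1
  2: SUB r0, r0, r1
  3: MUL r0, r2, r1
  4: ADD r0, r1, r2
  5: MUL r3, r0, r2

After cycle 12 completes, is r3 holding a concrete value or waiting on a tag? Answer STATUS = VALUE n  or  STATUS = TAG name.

STATUS = VALUE 384

  c1: issue ADD r2<-Add1  regs: r0:3,r1:8,r2:Add1,r3:8
  c2: issue MUL r0<-Mul1  regs: r0:Mul1,r1:8,r2:Add1,r3:8
  c3: issue SUB r0<-Add2  regs: r0:Add2,r1:8,r2:Add1,r3:8
  c4: CDB Add1=16; issue MUL r0<-Mul2  regs: r0:Mul2,r1:8,r2:16,r3:8
  c5: issue ADD r0<-Add1  regs: r0:Add1,r1:8,r2:16,r3:8
  c6: CDB Mul1=24; issue MUL r3<-Mul1  regs: r0:Add1,r1:8,r2:16,r3:Mul1
  c7: -  regs: r0:Add1,r1:8,r2:16,r3:Mul1
  c8: CDB Add1=24  regs: r0:24,r1:8,r2:16,r3:Mul1
  c9: CDB Add2=16  regs: r0:24,r1:8,r2:16,r3:Mul1
  c10: CDB Mul2=128  regs: r0:24,r1:8,r2:16,r3:Mul1
  c11: -  regs: r0:24,r1:8,r2:16,r3:Mul1
  c12: CDB Mul1=384  regs: r0:24,r1:8,r2:16,r3:384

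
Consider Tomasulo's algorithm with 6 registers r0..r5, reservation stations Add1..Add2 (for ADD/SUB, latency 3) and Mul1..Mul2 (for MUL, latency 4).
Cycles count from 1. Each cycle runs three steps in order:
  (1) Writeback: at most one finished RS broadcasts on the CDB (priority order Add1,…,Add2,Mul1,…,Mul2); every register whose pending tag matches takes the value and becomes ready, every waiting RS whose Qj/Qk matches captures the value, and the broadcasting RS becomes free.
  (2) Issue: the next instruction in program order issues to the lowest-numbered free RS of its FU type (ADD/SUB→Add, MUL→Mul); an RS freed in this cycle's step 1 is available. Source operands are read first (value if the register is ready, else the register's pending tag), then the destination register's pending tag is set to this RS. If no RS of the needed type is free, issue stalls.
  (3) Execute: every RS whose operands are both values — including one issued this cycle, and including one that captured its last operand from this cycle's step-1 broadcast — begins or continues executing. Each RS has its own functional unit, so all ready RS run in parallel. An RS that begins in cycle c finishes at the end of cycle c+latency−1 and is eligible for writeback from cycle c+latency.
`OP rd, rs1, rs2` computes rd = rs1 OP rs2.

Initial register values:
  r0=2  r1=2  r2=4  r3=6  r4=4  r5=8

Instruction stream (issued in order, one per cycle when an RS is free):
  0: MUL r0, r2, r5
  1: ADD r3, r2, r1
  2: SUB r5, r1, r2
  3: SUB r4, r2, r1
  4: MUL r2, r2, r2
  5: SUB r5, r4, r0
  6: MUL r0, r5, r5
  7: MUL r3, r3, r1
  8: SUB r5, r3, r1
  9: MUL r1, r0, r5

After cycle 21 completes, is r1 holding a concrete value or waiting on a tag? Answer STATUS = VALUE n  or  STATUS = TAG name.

cycle 1: issue MUL r0<-Mul1 // r0:Mul1,r1:2,r2:4,r3:6,r4:4,r5:8
cycle 2: issue ADD r3<-Add1 // r0:Mul1,r1:2,r2:4,r3:Add1,r4:4,r5:8
cycle 3: issue SUB r5<-Add2 // r0:Mul1,r1:2,r2:4,r3:Add1,r4:4,r5:Add2
cycle 4: stall // r0:Mul1,r1:2,r2:4,r3:Add1,r4:4,r5:Add2
cycle 5: CDB Add1=6; issue SUB r4<-Add1 // r0:Mul1,r1:2,r2:4,r3:6,r4:Add1,r5:Add2
cycle 6: CDB Add2=-2; issue MUL r2<-Mul2 // r0:Mul1,r1:2,r2:Mul2,r3:6,r4:Add1,r5:-2
cycle 7: CDB Mul1=32; issue SUB r5<-Add2 // r0:32,r1:2,r2:Mul2,r3:6,r4:Add1,r5:Add2
cycle 8: CDB Add1=2; issue MUL r0<-Mul1 // r0:Mul1,r1:2,r2:Mul2,r3:6,r4:2,r5:Add2
cycle 9: stall // r0:Mul1,r1:2,r2:Mul2,r3:6,r4:2,r5:Add2
cycle 10: CDB Mul2=16; issue MUL r3<-Mul2 // r0:Mul1,r1:2,r2:16,r3:Mul2,r4:2,r5:Add2
cycle 11: CDB Add2=-30; issue SUB r5<-Add1 // r0:Mul1,r1:2,r2:16,r3:Mul2,r4:2,r5:Add1
cycle 12: stall // r0:Mul1,r1:2,r2:16,r3:Mul2,r4:2,r5:Add1
cycle 13: stall // r0:Mul1,r1:2,r2:16,r3:Mul2,r4:2,r5:Add1
cycle 14: CDB Mul2=12; issue MUL r1<-Mul2 // r0:Mul1,r1:Mul2,r2:16,r3:12,r4:2,r5:Add1
cycle 15: CDB Mul1=900 // r0:900,r1:Mul2,r2:16,r3:12,r4:2,r5:Add1
cycle 16: - // r0:900,r1:Mul2,r2:16,r3:12,r4:2,r5:Add1
cycle 17: CDB Add1=10 // r0:900,r1:Mul2,r2:16,r3:12,r4:2,r5:10
cycle 18: - // r0:900,r1:Mul2,r2:16,r3:12,r4:2,r5:10
cycle 19: - // r0:900,r1:Mul2,r2:16,r3:12,r4:2,r5:10
cycle 20: - // r0:900,r1:Mul2,r2:16,r3:12,r4:2,r5:10
cycle 21: CDB Mul2=9000 // r0:900,r1:9000,r2:16,r3:12,r4:2,r5:10

STATUS = VALUE 9000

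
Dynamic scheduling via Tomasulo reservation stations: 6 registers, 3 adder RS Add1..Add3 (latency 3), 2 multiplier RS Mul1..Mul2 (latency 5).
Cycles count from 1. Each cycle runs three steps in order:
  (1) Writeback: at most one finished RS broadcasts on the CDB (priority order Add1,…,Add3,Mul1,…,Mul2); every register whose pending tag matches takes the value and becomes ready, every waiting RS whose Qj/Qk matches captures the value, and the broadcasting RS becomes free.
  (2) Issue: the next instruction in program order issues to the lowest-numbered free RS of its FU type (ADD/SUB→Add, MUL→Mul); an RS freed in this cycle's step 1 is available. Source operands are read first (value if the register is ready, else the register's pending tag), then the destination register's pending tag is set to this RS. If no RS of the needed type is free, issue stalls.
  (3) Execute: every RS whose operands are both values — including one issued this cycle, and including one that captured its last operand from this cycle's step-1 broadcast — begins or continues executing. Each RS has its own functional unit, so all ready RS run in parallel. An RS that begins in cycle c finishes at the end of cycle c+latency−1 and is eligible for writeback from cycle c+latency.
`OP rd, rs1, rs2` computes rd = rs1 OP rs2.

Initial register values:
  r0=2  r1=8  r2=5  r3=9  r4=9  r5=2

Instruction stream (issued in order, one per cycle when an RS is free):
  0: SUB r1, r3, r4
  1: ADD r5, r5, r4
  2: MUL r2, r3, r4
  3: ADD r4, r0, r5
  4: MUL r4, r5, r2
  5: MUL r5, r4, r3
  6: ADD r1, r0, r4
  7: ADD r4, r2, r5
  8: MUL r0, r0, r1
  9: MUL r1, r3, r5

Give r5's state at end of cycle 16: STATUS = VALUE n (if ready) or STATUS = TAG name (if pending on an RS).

c1: issue SUB r1<-Add1 | r0:2,r1:Add1,r2:5,r3:9,r4:9,r5:2
c2: issue ADD r5<-Add2 | r0:2,r1:Add1,r2:5,r3:9,r4:9,r5:Add2
c3: issue MUL r2<-Mul1 | r0:2,r1:Add1,r2:Mul1,r3:9,r4:9,r5:Add2
c4: CDB Add1=0; issue ADD r4<-Add1 | r0:2,r1:0,r2:Mul1,r3:9,r4:Add1,r5:Add2
c5: CDB Add2=11; issue MUL r4<-Mul2 | r0:2,r1:0,r2:Mul1,r3:9,r4:Mul2,r5:11
c6: stall | r0:2,r1:0,r2:Mul1,r3:9,r4:Mul2,r5:11
c7: stall | r0:2,r1:0,r2:Mul1,r3:9,r4:Mul2,r5:11
c8: CDB Add1=13; stall | r0:2,r1:0,r2:Mul1,r3:9,r4:Mul2,r5:11
c9: CDB Mul1=81; issue MUL r5<-Mul1 | r0:2,r1:0,r2:81,r3:9,r4:Mul2,r5:Mul1
c10: issue ADD r1<-Add1 | r0:2,r1:Add1,r2:81,r3:9,r4:Mul2,r5:Mul1
c11: issue ADD r4<-Add2 | r0:2,r1:Add1,r2:81,r3:9,r4:Add2,r5:Mul1
c12: stall | r0:2,r1:Add1,r2:81,r3:9,r4:Add2,r5:Mul1
c13: stall | r0:2,r1:Add1,r2:81,r3:9,r4:Add2,r5:Mul1
c14: CDB Mul2=891; issue MUL r0<-Mul2 | r0:Mul2,r1:Add1,r2:81,r3:9,r4:Add2,r5:Mul1
c15: stall | r0:Mul2,r1:Add1,r2:81,r3:9,r4:Add2,r5:Mul1
c16: stall | r0:Mul2,r1:Add1,r2:81,r3:9,r4:Add2,r5:Mul1

STATUS = TAG Mul1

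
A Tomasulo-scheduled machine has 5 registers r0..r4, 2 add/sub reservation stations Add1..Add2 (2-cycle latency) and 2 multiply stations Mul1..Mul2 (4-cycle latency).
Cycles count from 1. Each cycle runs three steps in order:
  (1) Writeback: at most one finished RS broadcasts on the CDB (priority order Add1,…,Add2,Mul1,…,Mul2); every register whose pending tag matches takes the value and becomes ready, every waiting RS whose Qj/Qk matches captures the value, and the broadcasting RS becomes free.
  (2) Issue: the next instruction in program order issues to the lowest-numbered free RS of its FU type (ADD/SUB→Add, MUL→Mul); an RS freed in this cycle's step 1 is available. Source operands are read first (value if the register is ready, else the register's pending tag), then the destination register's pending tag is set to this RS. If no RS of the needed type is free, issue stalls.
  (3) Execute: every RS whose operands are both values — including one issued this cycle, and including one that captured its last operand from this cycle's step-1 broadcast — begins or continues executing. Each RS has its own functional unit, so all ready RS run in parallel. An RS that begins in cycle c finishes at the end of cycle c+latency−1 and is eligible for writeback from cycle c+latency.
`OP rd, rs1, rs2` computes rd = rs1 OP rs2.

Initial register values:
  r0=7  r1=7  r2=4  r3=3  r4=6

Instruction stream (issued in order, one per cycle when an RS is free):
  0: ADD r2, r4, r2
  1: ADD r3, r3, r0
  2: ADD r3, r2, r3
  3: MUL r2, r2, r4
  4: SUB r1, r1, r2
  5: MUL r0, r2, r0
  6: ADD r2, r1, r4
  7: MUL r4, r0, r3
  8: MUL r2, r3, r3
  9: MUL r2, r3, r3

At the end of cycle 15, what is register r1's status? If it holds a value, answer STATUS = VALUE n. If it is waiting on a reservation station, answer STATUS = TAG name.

  c1: issue ADD r2<-Add1  regs: r0:7,r1:7,r2:Add1,r3:3,r4:6
  c2: issue ADD r3<-Add2  regs: r0:7,r1:7,r2:Add1,r3:Add2,r4:6
  c3: CDB Add1=10; issue ADD r3<-Add1  regs: r0:7,r1:7,r2:10,r3:Add1,r4:6
  c4: CDB Add2=10; issue MUL r2<-Mul1  regs: r0:7,r1:7,r2:Mul1,r3:Add1,r4:6
  c5: issue SUB r1<-Add2  regs: r0:7,r1:Add2,r2:Mul1,r3:Add1,r4:6
  c6: CDB Add1=20; issue MUL r0<-Mul2  regs: r0:Mul2,r1:Add2,r2:Mul1,r3:20,r4:6
  c7: issue ADD r2<-Add1  regs: r0:Mul2,r1:Add2,r2:Add1,r3:20,r4:6
  c8: CDB Mul1=60; issue MUL r4<-Mul1  regs: r0:Mul2,r1:Add2,r2:Add1,r3:20,r4:Mul1
  c9: stall  regs: r0:Mul2,r1:Add2,r2:Add1,r3:20,r4:Mul1
  c10: CDB Add2=-53; stall  regs: r0:Mul2,r1:-53,r2:Add1,r3:20,r4:Mul1
  c11: stall  regs: r0:Mul2,r1:-53,r2:Add1,r3:20,r4:Mul1
  c12: CDB Add1=-47; stall  regs: r0:Mul2,r1:-53,r2:-47,r3:20,r4:Mul1
  c13: CDB Mul2=420; issue MUL r2<-Mul2  regs: r0:420,r1:-53,r2:Mul2,r3:20,r4:Mul1
  c14: stall  regs: r0:420,r1:-53,r2:Mul2,r3:20,r4:Mul1
  c15: stall  regs: r0:420,r1:-53,r2:Mul2,r3:20,r4:Mul1

STATUS = VALUE -53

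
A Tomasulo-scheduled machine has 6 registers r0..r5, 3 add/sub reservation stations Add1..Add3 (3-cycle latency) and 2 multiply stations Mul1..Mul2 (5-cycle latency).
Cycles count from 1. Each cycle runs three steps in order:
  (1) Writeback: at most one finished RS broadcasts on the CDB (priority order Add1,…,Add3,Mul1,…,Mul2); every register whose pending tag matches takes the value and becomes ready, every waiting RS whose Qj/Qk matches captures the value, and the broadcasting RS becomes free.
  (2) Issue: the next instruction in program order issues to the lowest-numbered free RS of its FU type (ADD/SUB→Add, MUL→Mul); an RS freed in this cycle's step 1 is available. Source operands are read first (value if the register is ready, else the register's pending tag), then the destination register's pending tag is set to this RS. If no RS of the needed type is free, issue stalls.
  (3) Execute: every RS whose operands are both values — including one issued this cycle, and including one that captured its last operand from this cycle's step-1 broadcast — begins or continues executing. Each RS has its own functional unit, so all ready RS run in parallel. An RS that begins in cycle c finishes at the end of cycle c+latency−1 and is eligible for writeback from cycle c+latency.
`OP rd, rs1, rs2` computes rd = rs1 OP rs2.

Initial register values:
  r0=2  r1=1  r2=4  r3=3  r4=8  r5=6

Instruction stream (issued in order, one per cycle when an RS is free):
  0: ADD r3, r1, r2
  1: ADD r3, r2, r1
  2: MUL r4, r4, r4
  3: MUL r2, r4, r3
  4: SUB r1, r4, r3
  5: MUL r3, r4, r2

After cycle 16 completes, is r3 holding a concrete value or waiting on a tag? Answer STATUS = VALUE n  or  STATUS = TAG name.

c1: issue ADD r3<-Add1 | r0:2,r1:1,r2:4,r3:Add1,r4:8,r5:6
c2: issue ADD r3<-Add2 | r0:2,r1:1,r2:4,r3:Add2,r4:8,r5:6
c3: issue MUL r4<-Mul1 | r0:2,r1:1,r2:4,r3:Add2,r4:Mul1,r5:6
c4: CDB Add1=5; issue MUL r2<-Mul2 | r0:2,r1:1,r2:Mul2,r3:Add2,r4:Mul1,r5:6
c5: CDB Add2=5; issue SUB r1<-Add1 | r0:2,r1:Add1,r2:Mul2,r3:5,r4:Mul1,r5:6
c6: stall | r0:2,r1:Add1,r2:Mul2,r3:5,r4:Mul1,r5:6
c7: stall | r0:2,r1:Add1,r2:Mul2,r3:5,r4:Mul1,r5:6
c8: CDB Mul1=64; issue MUL r3<-Mul1 | r0:2,r1:Add1,r2:Mul2,r3:Mul1,r4:64,r5:6
c9: - | r0:2,r1:Add1,r2:Mul2,r3:Mul1,r4:64,r5:6
c10: - | r0:2,r1:Add1,r2:Mul2,r3:Mul1,r4:64,r5:6
c11: CDB Add1=59 | r0:2,r1:59,r2:Mul2,r3:Mul1,r4:64,r5:6
c12: - | r0:2,r1:59,r2:Mul2,r3:Mul1,r4:64,r5:6
c13: CDB Mul2=320 | r0:2,r1:59,r2:320,r3:Mul1,r4:64,r5:6
c14: - | r0:2,r1:59,r2:320,r3:Mul1,r4:64,r5:6
c15: - | r0:2,r1:59,r2:320,r3:Mul1,r4:64,r5:6
c16: - | r0:2,r1:59,r2:320,r3:Mul1,r4:64,r5:6

STATUS = TAG Mul1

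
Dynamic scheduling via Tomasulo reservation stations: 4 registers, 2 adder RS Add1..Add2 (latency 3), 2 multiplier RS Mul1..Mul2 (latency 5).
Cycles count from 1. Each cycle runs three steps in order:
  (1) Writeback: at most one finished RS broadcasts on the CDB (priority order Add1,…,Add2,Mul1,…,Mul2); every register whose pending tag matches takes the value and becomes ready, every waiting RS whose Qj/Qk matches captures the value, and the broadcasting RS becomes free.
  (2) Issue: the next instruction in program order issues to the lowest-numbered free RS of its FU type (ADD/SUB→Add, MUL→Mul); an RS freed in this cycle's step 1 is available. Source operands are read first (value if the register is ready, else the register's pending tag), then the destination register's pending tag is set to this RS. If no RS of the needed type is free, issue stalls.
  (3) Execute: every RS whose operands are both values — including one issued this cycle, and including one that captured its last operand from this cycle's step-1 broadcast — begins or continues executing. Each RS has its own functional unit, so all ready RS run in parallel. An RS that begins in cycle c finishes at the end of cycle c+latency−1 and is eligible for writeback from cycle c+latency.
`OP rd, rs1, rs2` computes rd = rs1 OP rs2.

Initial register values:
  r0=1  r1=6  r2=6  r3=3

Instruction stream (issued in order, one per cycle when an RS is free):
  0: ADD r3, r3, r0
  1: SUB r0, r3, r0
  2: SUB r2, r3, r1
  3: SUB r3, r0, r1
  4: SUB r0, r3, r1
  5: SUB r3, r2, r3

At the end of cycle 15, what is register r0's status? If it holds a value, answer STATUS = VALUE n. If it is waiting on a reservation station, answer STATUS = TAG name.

STATUS = VALUE -9

c1: issue ADD r3<-Add1 | r0:1,r1:6,r2:6,r3:Add1
c2: issue SUB r0<-Add2 | r0:Add2,r1:6,r2:6,r3:Add1
c3: stall | r0:Add2,r1:6,r2:6,r3:Add1
c4: CDB Add1=4; issue SUB r2<-Add1 | r0:Add2,r1:6,r2:Add1,r3:4
c5: stall | r0:Add2,r1:6,r2:Add1,r3:4
c6: stall | r0:Add2,r1:6,r2:Add1,r3:4
c7: CDB Add1=-2; issue SUB r3<-Add1 | r0:Add2,r1:6,r2:-2,r3:Add1
c8: CDB Add2=3; issue SUB r0<-Add2 | r0:Add2,r1:6,r2:-2,r3:Add1
c9: stall | r0:Add2,r1:6,r2:-2,r3:Add1
c10: stall | r0:Add2,r1:6,r2:-2,r3:Add1
c11: CDB Add1=-3; issue SUB r3<-Add1 | r0:Add2,r1:6,r2:-2,r3:Add1
c12: - | r0:Add2,r1:6,r2:-2,r3:Add1
c13: - | r0:Add2,r1:6,r2:-2,r3:Add1
c14: CDB Add1=1 | r0:Add2,r1:6,r2:-2,r3:1
c15: CDB Add2=-9 | r0:-9,r1:6,r2:-2,r3:1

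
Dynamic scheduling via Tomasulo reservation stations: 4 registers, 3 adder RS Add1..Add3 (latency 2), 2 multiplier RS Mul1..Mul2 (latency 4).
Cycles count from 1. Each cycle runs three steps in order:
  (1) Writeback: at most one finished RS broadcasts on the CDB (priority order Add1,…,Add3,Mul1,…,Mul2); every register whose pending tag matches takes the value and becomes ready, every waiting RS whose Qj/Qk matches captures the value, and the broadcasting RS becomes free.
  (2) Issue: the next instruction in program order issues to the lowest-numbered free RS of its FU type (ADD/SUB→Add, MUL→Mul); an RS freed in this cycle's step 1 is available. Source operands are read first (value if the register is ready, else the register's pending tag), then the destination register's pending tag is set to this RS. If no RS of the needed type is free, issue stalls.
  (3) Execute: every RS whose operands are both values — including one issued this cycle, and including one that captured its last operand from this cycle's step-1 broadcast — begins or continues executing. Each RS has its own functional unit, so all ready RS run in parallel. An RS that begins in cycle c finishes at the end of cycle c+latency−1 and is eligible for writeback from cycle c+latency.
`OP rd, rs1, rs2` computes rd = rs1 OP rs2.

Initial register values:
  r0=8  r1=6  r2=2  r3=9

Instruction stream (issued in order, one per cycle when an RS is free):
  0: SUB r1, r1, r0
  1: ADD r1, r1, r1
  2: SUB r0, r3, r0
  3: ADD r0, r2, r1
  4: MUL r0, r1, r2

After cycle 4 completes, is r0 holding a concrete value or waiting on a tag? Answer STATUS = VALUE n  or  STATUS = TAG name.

STATUS = TAG Add3

cycle 1: issue SUB r1<-Add1 // r0:8,r1:Add1,r2:2,r3:9
cycle 2: issue ADD r1<-Add2 // r0:8,r1:Add2,r2:2,r3:9
cycle 3: CDB Add1=-2; issue SUB r0<-Add1 // r0:Add1,r1:Add2,r2:2,r3:9
cycle 4: issue ADD r0<-Add3 // r0:Add3,r1:Add2,r2:2,r3:9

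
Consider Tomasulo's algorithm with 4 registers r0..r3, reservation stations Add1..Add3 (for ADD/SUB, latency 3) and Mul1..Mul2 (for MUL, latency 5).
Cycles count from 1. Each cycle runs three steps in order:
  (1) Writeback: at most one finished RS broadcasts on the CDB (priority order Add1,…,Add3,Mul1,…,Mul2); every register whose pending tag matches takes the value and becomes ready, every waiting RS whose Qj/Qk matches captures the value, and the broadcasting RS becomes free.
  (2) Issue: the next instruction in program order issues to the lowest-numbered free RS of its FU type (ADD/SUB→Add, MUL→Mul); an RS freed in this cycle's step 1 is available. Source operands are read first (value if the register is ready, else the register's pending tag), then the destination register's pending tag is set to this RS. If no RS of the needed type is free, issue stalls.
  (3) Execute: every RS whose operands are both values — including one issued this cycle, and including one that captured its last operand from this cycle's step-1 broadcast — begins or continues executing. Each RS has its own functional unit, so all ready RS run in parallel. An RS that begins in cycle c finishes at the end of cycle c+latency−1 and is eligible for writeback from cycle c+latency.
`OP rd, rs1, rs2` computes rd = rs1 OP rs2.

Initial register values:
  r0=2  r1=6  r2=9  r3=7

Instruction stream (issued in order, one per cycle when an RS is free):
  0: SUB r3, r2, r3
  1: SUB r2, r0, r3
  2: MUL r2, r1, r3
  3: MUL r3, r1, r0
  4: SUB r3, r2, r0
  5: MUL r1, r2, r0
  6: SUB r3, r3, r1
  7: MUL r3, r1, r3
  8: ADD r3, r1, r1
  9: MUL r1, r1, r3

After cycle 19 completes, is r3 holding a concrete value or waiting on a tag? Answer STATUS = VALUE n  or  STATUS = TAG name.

STATUS = VALUE 48

  c1: issue SUB r3<-Add1  regs: r0:2,r1:6,r2:9,r3:Add1
  c2: issue SUB r2<-Add2  regs: r0:2,r1:6,r2:Add2,r3:Add1
  c3: issue MUL r2<-Mul1  regs: r0:2,r1:6,r2:Mul1,r3:Add1
  c4: CDB Add1=2; issue MUL r3<-Mul2  regs: r0:2,r1:6,r2:Mul1,r3:Mul2
  c5: issue SUB r3<-Add1  regs: r0:2,r1:6,r2:Mul1,r3:Add1
  c6: stall  regs: r0:2,r1:6,r2:Mul1,r3:Add1
  c7: CDB Add2=0; stall  regs: r0:2,r1:6,r2:Mul1,r3:Add1
  c8: stall  regs: r0:2,r1:6,r2:Mul1,r3:Add1
  c9: CDB Mul1=12; issue MUL r1<-Mul1  regs: r0:2,r1:Mul1,r2:12,r3:Add1
  c10: CDB Mul2=12; issue SUB r3<-Add2  regs: r0:2,r1:Mul1,r2:12,r3:Add2
  c11: issue MUL r3<-Mul2  regs: r0:2,r1:Mul1,r2:12,r3:Mul2
  c12: CDB Add1=10; issue ADD r3<-Add1  regs: r0:2,r1:Mul1,r2:12,r3:Add1
  c13: stall  regs: r0:2,r1:Mul1,r2:12,r3:Add1
  c14: CDB Mul1=24; issue MUL r1<-Mul1  regs: r0:2,r1:Mul1,r2:12,r3:Add1
  c15: -  regs: r0:2,r1:Mul1,r2:12,r3:Add1
  c16: -  regs: r0:2,r1:Mul1,r2:12,r3:Add1
  c17: CDB Add1=48  regs: r0:2,r1:Mul1,r2:12,r3:48
  c18: CDB Add2=-14  regs: r0:2,r1:Mul1,r2:12,r3:48
  c19: -  regs: r0:2,r1:Mul1,r2:12,r3:48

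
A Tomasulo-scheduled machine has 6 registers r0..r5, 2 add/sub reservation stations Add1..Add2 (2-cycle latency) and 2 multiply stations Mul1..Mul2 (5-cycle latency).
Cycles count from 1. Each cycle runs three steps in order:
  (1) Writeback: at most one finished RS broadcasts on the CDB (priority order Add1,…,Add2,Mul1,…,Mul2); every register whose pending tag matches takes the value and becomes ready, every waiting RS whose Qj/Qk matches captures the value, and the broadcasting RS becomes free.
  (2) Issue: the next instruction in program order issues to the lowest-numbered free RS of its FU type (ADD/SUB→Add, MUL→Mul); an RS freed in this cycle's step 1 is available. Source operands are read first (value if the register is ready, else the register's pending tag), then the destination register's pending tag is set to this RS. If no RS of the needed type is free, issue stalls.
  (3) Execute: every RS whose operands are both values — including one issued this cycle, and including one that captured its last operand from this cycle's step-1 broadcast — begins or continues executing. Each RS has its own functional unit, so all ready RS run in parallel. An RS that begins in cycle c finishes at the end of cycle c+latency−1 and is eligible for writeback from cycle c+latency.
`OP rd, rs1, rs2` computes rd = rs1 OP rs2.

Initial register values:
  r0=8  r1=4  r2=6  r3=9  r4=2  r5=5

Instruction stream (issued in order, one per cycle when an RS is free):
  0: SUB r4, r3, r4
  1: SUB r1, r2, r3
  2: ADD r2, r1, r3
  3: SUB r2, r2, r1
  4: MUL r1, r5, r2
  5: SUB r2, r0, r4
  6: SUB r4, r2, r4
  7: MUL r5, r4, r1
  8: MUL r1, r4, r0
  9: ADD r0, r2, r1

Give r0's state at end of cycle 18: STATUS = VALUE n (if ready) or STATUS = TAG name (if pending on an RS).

STATUS = TAG Add1

  c1: issue SUB r4<-Add1  regs: r0:8,r1:4,r2:6,r3:9,r4:Add1,r5:5
  c2: issue SUB r1<-Add2  regs: r0:8,r1:Add2,r2:6,r3:9,r4:Add1,r5:5
  c3: CDB Add1=7; issue ADD r2<-Add1  regs: r0:8,r1:Add2,r2:Add1,r3:9,r4:7,r5:5
  c4: CDB Add2=-3; issue SUB r2<-Add2  regs: r0:8,r1:-3,r2:Add2,r3:9,r4:7,r5:5
  c5: issue MUL r1<-Mul1  regs: r0:8,r1:Mul1,r2:Add2,r3:9,r4:7,r5:5
  c6: CDB Add1=6; issue SUB r2<-Add1  regs: r0:8,r1:Mul1,r2:Add1,r3:9,r4:7,r5:5
  c7: stall  regs: r0:8,r1:Mul1,r2:Add1,r3:9,r4:7,r5:5
  c8: CDB Add1=1; issue SUB r4<-Add1  regs: r0:8,r1:Mul1,r2:1,r3:9,r4:Add1,r5:5
  c9: CDB Add2=9; issue MUL r5<-Mul2  regs: r0:8,r1:Mul1,r2:1,r3:9,r4:Add1,r5:Mul2
  c10: CDB Add1=-6; stall  regs: r0:8,r1:Mul1,r2:1,r3:9,r4:-6,r5:Mul2
  c11: stall  regs: r0:8,r1:Mul1,r2:1,r3:9,r4:-6,r5:Mul2
  c12: stall  regs: r0:8,r1:Mul1,r2:1,r3:9,r4:-6,r5:Mul2
  c13: stall  regs: r0:8,r1:Mul1,r2:1,r3:9,r4:-6,r5:Mul2
  c14: CDB Mul1=45; issue MUL r1<-Mul1  regs: r0:8,r1:Mul1,r2:1,r3:9,r4:-6,r5:Mul2
  c15: issue ADD r0<-Add1  regs: r0:Add1,r1:Mul1,r2:1,r3:9,r4:-6,r5:Mul2
  c16: -  regs: r0:Add1,r1:Mul1,r2:1,r3:9,r4:-6,r5:Mul2
  c17: -  regs: r0:Add1,r1:Mul1,r2:1,r3:9,r4:-6,r5:Mul2
  c18: -  regs: r0:Add1,r1:Mul1,r2:1,r3:9,r4:-6,r5:Mul2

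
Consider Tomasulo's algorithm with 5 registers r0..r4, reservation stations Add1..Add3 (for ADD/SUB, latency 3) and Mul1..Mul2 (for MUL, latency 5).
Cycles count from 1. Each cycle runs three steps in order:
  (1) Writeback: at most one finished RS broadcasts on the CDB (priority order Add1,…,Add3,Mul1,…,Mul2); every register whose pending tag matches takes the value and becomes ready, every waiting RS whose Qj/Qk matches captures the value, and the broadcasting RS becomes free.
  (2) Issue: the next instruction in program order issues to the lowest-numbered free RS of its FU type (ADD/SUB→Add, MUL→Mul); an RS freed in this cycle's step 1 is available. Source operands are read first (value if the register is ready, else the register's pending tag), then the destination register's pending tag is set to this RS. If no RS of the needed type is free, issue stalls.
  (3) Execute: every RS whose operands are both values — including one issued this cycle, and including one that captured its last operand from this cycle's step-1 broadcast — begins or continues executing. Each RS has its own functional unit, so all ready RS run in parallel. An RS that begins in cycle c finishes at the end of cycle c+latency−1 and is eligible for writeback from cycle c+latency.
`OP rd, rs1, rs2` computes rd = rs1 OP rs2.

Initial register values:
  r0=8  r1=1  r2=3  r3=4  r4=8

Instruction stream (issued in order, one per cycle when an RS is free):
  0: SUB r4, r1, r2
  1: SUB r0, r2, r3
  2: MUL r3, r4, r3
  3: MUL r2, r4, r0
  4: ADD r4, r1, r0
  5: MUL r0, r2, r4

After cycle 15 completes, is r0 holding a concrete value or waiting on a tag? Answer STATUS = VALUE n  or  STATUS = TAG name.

  c1: issue SUB r4<-Add1  regs: r0:8,r1:1,r2:3,r3:4,r4:Add1
  c2: issue SUB r0<-Add2  regs: r0:Add2,r1:1,r2:3,r3:4,r4:Add1
  c3: issue MUL r3<-Mul1  regs: r0:Add2,r1:1,r2:3,r3:Mul1,r4:Add1
  c4: CDB Add1=-2; issue MUL r2<-Mul2  regs: r0:Add2,r1:1,r2:Mul2,r3:Mul1,r4:-2
  c5: CDB Add2=-1; issue ADD r4<-Add1  regs: r0:-1,r1:1,r2:Mul2,r3:Mul1,r4:Add1
  c6: stall  regs: r0:-1,r1:1,r2:Mul2,r3:Mul1,r4:Add1
  c7: stall  regs: r0:-1,r1:1,r2:Mul2,r3:Mul1,r4:Add1
  c8: CDB Add1=0; stall  regs: r0:-1,r1:1,r2:Mul2,r3:Mul1,r4:0
  c9: CDB Mul1=-8; issue MUL r0<-Mul1  regs: r0:Mul1,r1:1,r2:Mul2,r3:-8,r4:0
  c10: CDB Mul2=2  regs: r0:Mul1,r1:1,r2:2,r3:-8,r4:0
  c11: -  regs: r0:Mul1,r1:1,r2:2,r3:-8,r4:0
  c12: -  regs: r0:Mul1,r1:1,r2:2,r3:-8,r4:0
  c13: -  regs: r0:Mul1,r1:1,r2:2,r3:-8,r4:0
  c14: -  regs: r0:Mul1,r1:1,r2:2,r3:-8,r4:0
  c15: CDB Mul1=0  regs: r0:0,r1:1,r2:2,r3:-8,r4:0

STATUS = VALUE 0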